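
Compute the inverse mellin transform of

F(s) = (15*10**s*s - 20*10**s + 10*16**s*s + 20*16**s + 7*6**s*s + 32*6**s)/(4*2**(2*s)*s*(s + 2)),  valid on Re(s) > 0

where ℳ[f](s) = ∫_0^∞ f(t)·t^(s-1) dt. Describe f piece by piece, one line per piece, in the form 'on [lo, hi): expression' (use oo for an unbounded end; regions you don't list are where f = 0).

decompose at 3/2, 5/2; ℳ[f](s) sums the 3 pieces' integrals
[0, 3/2) adds the kernel integral of 4
on [3/2, 5/2): add ∫ t**2·t^(s-1) dt
segment 5/2 to 4 holds 5/2; add its integral

on [0, 3/2): 4
on [3/2, 5/2): t**2
on [5/2, 4): 5/2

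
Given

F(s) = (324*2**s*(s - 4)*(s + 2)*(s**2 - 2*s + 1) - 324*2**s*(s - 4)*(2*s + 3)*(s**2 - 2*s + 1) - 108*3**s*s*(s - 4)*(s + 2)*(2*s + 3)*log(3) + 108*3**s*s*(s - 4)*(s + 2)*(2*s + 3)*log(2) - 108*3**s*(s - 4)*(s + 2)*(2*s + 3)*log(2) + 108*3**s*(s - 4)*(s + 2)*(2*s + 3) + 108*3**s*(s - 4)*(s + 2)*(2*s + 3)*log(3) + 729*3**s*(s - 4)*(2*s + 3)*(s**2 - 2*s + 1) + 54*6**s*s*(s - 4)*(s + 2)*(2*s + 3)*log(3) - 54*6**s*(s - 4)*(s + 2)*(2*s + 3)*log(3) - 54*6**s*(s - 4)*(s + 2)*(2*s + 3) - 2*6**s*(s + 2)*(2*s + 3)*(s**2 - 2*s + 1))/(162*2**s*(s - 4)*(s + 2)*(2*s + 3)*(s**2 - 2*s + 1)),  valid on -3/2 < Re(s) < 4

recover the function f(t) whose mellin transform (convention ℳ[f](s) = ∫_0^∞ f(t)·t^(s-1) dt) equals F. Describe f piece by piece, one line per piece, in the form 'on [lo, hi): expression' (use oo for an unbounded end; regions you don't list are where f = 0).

linearity at 1, 3/2, 3 turns ℳ[f](s) into 4 summed integrals
between 0 and 1 the integrand is t**(3/2)·t^(s-1)
the [1, 3/2) slice contributes ∫ 2*t**2·t^(s-1) dt
on [3/2, 3) integrate f = log(t)/t against the kernel
between 3 and ∞ the integrand is t**(-4)·t^(s-1)

on [0, 1): t**(3/2)
on [1, 3/2): 2*t**2
on [3/2, 3): log(t)/t
on [3, oo): t**(-4)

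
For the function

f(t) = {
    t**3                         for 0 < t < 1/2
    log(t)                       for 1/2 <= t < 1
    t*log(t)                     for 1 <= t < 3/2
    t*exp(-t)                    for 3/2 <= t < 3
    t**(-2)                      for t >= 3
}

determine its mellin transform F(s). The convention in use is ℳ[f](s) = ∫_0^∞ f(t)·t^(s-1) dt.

the shared t-power comes off first: t**2 on [0, 1/2); log(t)/t on [1/2, 1); log(t) on [1, 3/2); …
along the cuts 1/2, 1, 3/2, 3, ℳ[f](s) splits into 5 integrals
between 0 and 1/2 the integrand is t**3·t^(s-1)
∫ over [1/2, 1) of log(t)·t^(s-1) joins the sum
∫ t*log(t)·t^(s-1) over [1, 3/2)
on [3/2, 3): add ∫ t*exp(-t)·t^(s-1) dt
the [3, ∞) slice contributes ∫ t**(-2)·t^(s-1) dt

(72*2**s*(s - 2)*(s + 1)**2*(s + 3)*(2*s - (s + 1)**2 + 1)*uppergamma(s + 1, 3/2) - 72*2**s*(s - 2)*(s + 1)**2*(s + 3)*(2*s - (s + 1)**2 + 1)*uppergamma(s + 1, 3) + 72*2**s*(s - 2)*(s + 1)**2*(s + 3) + 72*2**s*(s - 2)*(s + 3)*(2*s - (s + 1)**2 + 1) + 3**s*(s - 2)*(s + 1)*(s + 3)*(-108*log(2) + 108*log(3))*(2*s - (s + 1)**2 + 1) - 108*3**s*(s - 2)*(s + 3)*(2*s - (s + 1)**2 + 1) - 8*6**s*(s + 1)**2*(s + 3)*(2*s - (s + 1)**2 + 1) - 72*(s - 2)*(s + 1)**3*(s + 3)*log(2) - 72*(s - 2)*(s + 1)**2*(s + 3) + 72*(s - 2)*(s + 1)**2*(s + 3)*log(2) + 9*(s - 2)*(s + 1)**2*(2*s - (s + 1)**2 + 1))/(72*2**s*(s - 2)*(s + 1)**2*(s + 3)*(2*s - (s + 1)**2 + 1))
  -3 < Re(s) < 2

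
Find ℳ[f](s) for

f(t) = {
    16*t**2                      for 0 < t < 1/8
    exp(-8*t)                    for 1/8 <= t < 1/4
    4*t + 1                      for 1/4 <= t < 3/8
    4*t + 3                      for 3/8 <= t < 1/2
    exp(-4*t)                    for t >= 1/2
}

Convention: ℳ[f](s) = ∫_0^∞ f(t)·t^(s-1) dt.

(20*2**(2*s)*s*(s + 2) + 12*2**(2*s)*(s + 2) + 4*2**s*s*(s + 1)*(s + 2)*uppergamma(s, 2) - 8*2**s*s*(s + 2) - 4*2**s*(s + 2) - 8*3**s*s*(s + 2) - 8*3**s*(s + 2) + 4*s*(s + 1)*(s + 2)*uppergamma(s, 1) - 4*s*(s + 1)*(s + 2)*uppergamma(s, 2) + s*(s + 1))/(4*2**(3*s)*s*(s + 1)*(s + 2))
  Re(s) > -2

undo the common scale on t: 4*t**2 on [0, 1/4); exp(-4*t) on [1/4, 1/2); 2*t + 1 on [1/2, 3/4); …
reversing the common scale on t: t**2 on [0, 1/2); exp(-2*t) on [1/2, 1); t + 1 on [1, 3/2); …
along the cuts 1/8, 1/4, 3/8, 1/2, ℳ[f](s) splits into 5 integrals
on [0, 1/8): add ∫ 16*t**2·t^(s-1) dt
segment 1/8 to 1/4 holds exp(-8*t); add its integral
segment 1/4 to 3/8 holds (4*t + 1); add its integral
the [3/8, 1/2) slice contributes ∫ (4*t + 3)·t^(s-1) dt
for t in [1/2, ∞): the term is ∫ exp(-4*t)·t^(s-1)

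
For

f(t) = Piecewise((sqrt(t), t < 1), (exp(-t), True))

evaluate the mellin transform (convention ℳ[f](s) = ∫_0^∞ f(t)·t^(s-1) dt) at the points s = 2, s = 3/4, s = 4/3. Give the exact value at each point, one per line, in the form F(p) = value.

F(2) = 2/5 + 2*exp(-1)
F(3/4) = uppergamma(3/4, 1) + 4/5
F(4/3) = uppergamma(4/3, 1) + 6/11

split f at 1: ℳ[f](s) collects 2 kernel integrals
segment 0 to 1 holds sqrt(t); add its integral
∫ exp(-t)·t^(s-1) over [1, ∞)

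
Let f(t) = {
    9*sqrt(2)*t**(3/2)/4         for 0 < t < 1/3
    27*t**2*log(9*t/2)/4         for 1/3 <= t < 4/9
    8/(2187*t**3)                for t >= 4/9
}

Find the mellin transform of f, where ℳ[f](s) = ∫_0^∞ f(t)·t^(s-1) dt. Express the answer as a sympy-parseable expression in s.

2**s*(32*2**(2*s)*(s - 3)*(s + 1)*(2*s + 3)*log(2) - 32*2**(2*s)*(s - 3)*(2*s + 3) + 32*2**(2*s)*(s - 3)*(2*s + 3)*log(2) - 2**(2*s)*(2*s + 3)*(2*s + (s + 1)**2 + 3) + 3**s*(s - 3)*(s + 1)*(2*s + 3)*(-18*log(3) + 18*log(2)) + 3**s*(s - 3)*(2*s + 3)*(-18*log(3) + 18*log(2)) + 18*3**s*(s - 3)*(2*s + 3) + 12*3**s*sqrt(6)*(s - 3)*(2*s + (s + 1)**2 + 3))/(24*18**s*(s - 3)*(2*s + 3)*(2*s + (s + 1)**2 + 3))
  -3/2 < Re(s) < 3

invert the common scale on t to get sqrt(3)*t**(3/2) on [0, 1/2); 3*t**2*log(3*t) on [1/2, 2/3); 1/(81*t**3) on [2/3, ∞)
undo the shared t-power: sqrt(3)*sqrt(t) on [0, 1/2); 3*t*log(3*t) on [1/2, 2/3); 1/(81*t**4) on [2/3, ∞)
peel off the common scale on t: sqrt(t) on [0, 3/2); t*log(t) on [3/2, 2); t**(-4) on [2, ∞)
decompose at 1/3, 4/9; ℳ[f](s) sums the 3 pieces' integrals
segment [0, 1/3) carries 9*sqrt(2)*t**(3/2)/4; integrate it
piece [1/3, 4/9): integrate 27*t**2*log(9*t/2)/4 against the kernel
∫ over [4/9, ∞) of 8/(2187*t**3)·t^(s-1) joins the sum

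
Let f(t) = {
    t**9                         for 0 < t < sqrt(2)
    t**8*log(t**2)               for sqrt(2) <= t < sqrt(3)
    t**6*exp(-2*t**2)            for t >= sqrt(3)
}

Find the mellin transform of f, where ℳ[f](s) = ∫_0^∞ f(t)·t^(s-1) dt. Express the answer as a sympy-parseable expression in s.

6**(-s/2 - 3)*(-2*12**(s/2 + 3)*(s/2 + 3)*(s + 9)*log(2) - 2*12**(s/2 + 3)*(s + 9)*log(2) + 2*12**(s/2 + 3)*(s + 9) + 4*12**(s/2 + 3)*sqrt(2)*(s + (s/2 + 3)**2 + 7) + 3*18**(s/2 + 3)*(s/2 + 3)*(s + 9)*log(3) - 3*18**(s/2 + 3)*(s + 9) + 3*18**(s/2 + 3)*(s + 9)*log(3) + 3**(s/2 + 3)*(s + 9)*(s + (s/2 + 3)**2 + 7)*uppergamma(s/2 + 3, 6))/(2*(s + 9)*(s + (s/2 + 3)**2 + 7))
  Re(s) > -9

strip the power substitution: t**(9/2) on [0, 2); t**4*log(t) on [2, 3); t**3*exp(-2*t) on [3, ∞)
remove the shared t-power first: t**(5/2) on [0, 2); t**2*log(t) on [2, 3); t*exp(-2*t) on [3, ∞)
undo the shared t-power: t**(3/2) on [0, 2); t*log(t) on [2, 3); exp(-2*t) on [3, ∞)
slice at sqrt(2), sqrt(3), transform all 3 pieces, and sum them
∫ over [0, sqrt(2)) of t**9·t^(s-1) joins the sum
on [sqrt(2), sqrt(3)) integrate f = t**8*log(t**2) against the kernel
over [sqrt(3), ∞), the kernel integral of t**6*exp(-2*t**2) enters the sum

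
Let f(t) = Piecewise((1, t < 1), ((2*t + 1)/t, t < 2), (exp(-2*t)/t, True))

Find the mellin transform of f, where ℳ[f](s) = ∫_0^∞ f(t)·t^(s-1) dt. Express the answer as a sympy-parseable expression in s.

remove the shared t-power first: t on [0, 1); 2*t + 1 on [1, 2); exp(-2*t) on [2, ∞)
decompose at 1, 2; ℳ[f](s) sums the 3 pieces' integrals
on [0, 1): add ∫ 1·t^(s-1) dt
[1, 2) adds the kernel integral of (2*t + 1)/t
segment 2 to ∞ holds exp(-2*t)/t; add its integral

(4*2**s*(1 - s) - 2*2**s + 5*4**s*(s - 1) + 4**s + 4*s*(s - 1)*uppergamma(s - 1, 4))/(2*2**s*s*(s - 1))
  Re(s) > 0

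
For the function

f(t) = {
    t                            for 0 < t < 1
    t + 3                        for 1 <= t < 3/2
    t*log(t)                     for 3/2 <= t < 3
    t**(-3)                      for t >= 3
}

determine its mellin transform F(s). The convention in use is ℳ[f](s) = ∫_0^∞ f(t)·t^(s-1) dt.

cuts at 1, 3/2, 3: linearity sums the 4 kernel integrals
on [0, 1) integrate f = t against the kernel
the [1, 3/2) slice contributes ∫ (t + 3)·t^(s-1) dt
the [3/2, 3) slice contributes ∫ t*log(t)·t^(s-1) dt
over [3, ∞), the kernel integral of t**(-3) enters the sum

(-162*2**s*s*(s - 3)*(s**2 + 2*s + 1) - 162*2**s*(s - 3)*(s**2 + 2*s + 1) - 81*3**s*s**2*(s - 3)*(s + 1)*log(3) + 81*3**s*s**2*(s - 3)*(s + 1)*log(2) - 81*3**s*s*(s - 3)*(s + 1)*log(3) + 81*3**s*s*(s - 3)*(s + 1)*log(2) + 81*3**s*s*(s - 3)*(s + 1) + 243*3**s*s*(s - 3)*(s**2 + 2*s + 1) + 162*3**s*(s - 3)*(s**2 + 2*s + 1) + 162*6**s*s**2*(s - 3)*(s + 1)*log(3) - 162*6**s*s*(s - 3)*(s + 1) + 162*6**s*s*(s - 3)*(s + 1)*log(3) - 2*6**s*s*(s + 1)*(s**2 + 2*s + 1))/(54*2**s*s*(s - 3)*(s + 1)*(s**2 + 2*s + 1))
  -1 < Re(s) < 3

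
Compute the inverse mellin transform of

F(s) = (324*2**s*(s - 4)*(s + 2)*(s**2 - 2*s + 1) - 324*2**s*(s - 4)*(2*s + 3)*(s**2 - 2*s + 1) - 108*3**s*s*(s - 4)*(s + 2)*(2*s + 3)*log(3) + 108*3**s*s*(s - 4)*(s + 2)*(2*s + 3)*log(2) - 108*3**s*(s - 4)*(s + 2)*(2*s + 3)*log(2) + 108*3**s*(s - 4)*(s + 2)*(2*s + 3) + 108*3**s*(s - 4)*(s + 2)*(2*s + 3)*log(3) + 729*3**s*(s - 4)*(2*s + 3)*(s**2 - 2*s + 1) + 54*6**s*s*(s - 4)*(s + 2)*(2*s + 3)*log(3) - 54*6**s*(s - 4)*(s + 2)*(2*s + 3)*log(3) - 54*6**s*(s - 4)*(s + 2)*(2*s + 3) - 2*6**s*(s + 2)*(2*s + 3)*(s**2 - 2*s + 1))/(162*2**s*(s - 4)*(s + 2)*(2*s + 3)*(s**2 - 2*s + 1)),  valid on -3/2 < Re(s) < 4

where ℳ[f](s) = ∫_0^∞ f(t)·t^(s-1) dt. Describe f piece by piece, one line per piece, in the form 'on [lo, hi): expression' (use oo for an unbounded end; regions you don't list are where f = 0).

integrate the 4 segments split at 1, 3/2, 3, then add the results
∫ over [0, 1) of t**(3/2)·t^(s-1) joins the sum
piece [1, 3/2): integrate 2*t**2 against the kernel
piece [3/2, 3): integrate log(t)/t against the kernel
on [3, ∞): add ∫ t**(-4)·t^(s-1) dt

on [0, 1): t**(3/2)
on [1, 3/2): 2*t**2
on [3/2, 3): log(t)/t
on [3, oo): t**(-4)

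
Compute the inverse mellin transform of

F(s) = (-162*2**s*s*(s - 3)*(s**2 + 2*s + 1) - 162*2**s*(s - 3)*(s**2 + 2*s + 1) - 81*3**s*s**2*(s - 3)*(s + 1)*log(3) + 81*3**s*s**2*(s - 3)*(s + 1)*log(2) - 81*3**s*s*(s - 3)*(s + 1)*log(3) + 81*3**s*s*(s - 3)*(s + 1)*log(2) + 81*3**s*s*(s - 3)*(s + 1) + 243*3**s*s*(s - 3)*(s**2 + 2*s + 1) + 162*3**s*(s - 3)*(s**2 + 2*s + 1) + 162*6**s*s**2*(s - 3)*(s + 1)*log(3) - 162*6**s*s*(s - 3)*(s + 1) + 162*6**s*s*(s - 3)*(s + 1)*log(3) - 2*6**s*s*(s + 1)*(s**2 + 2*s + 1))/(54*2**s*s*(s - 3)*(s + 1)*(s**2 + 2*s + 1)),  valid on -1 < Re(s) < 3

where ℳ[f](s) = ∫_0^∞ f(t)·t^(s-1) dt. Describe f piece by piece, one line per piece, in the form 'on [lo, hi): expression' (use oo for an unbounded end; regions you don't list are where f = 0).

on [0, 1): t
on [1, 3/2): t + 3
on [3/2, 3): t*log(t)
on [3, oo): t**(-3)

along the cuts 1, 3/2, 3, ℳ[f](s) splits into 4 integrals
[0, 1) adds the kernel integral of t
∫ (t + 3)·t^(s-1) over [1, 3/2)
segment [3/2, 3) carries t*log(t); integrate it
the [3, ∞) slice contributes ∫ t**(-3)·t^(s-1) dt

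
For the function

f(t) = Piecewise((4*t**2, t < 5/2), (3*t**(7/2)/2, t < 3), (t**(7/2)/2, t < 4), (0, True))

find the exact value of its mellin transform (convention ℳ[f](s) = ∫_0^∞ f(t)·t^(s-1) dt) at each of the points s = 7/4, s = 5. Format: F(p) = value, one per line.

F(7/4) = -3125*2**(3/4)*5**(1/4)/224 + 25*2**(1/4)*5**(3/4)/3 + 324*3**(1/4)/7 + 2048*sqrt(2)/21
F(5) = -1171875*sqrt(10)/8704 + 13122*sqrt(3)/17 + 30688253/3808

integrate the 3 segments split at 5/2, 3, then add the results
over [0, 5/2), the kernel integral of 4*t**2 enters the sum
on [5/2, 3) integrate f = 3*t**(7/2)/2 against the kernel
segment 3 to 4 holds t**(7/2)/2; add its integral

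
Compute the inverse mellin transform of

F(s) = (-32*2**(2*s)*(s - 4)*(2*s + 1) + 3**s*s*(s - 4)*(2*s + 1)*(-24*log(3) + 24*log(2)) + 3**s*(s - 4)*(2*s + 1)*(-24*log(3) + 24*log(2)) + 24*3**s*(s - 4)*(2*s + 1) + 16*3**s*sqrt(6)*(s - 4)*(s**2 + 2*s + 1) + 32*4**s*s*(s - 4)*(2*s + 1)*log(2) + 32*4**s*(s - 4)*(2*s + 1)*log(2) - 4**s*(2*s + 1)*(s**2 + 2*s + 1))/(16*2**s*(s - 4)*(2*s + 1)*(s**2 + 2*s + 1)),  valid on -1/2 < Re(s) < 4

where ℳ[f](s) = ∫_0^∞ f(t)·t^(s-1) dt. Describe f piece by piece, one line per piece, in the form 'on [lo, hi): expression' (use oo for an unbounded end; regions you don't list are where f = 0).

linearity at 3/2, 2 turns ℳ[f](s) into 3 summed integrals
over [0, 3/2), the kernel integral of sqrt(t) enters the sum
∫ t*log(t)·t^(s-1) over [3/2, 2)
between 2 and ∞ the integrand is t**(-4)·t^(s-1)

on [0, 3/2): sqrt(t)
on [3/2, 2): t*log(t)
on [2, oo): t**(-4)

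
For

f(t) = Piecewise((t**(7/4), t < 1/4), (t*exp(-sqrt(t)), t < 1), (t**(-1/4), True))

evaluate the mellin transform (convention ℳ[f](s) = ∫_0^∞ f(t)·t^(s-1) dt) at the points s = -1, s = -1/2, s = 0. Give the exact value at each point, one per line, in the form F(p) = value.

F(-1) = 2*Ei(-1) + sqrt(2)/3 + 4/5 - 2*Ei(-1/2)
F(-1/2) = -2*exp(-1) + sqrt(2)/10 + 2*exp(-1/2) + 4/3
F(0) = -4*exp(-1) + sqrt(2)/28 + 3*exp(-1/2) + 4

remove the power substitution first: t**(7/2) on [0, 1/2); t**2*exp(-t) on [1/2, 1); 1/sqrt(t) on [1, ∞)
peel off the shared t-power: t**(3/2) on [0, 1/2); exp(-t) on [1/2, 1); t**(-5/2) on [1, ∞)
integrate the 3 segments split at 1/4, 1, then add the results
on [0, 1/4): add ∫ t**(7/4)·t^(s-1) dt
[1/4, 1) adds the kernel integral of t*exp(-sqrt(t))
∫ over [1, ∞) of t**(-1/4)·t^(s-1) joins the sum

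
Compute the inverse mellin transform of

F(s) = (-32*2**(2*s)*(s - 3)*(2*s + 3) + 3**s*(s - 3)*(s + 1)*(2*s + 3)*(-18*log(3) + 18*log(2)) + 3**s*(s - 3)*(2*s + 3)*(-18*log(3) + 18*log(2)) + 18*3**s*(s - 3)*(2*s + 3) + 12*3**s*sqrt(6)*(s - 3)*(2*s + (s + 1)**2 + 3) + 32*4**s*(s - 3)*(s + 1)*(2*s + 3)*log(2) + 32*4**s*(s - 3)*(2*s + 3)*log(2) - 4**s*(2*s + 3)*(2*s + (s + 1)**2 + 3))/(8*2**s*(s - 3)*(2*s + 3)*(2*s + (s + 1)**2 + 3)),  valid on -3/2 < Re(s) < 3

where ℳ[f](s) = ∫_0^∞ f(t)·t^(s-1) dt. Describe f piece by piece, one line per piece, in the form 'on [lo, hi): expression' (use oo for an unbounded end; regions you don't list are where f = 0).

peel off the shared t-power: 1/sqrt(t) on [0, 3/2); log(t) on [3/2, 2); t**(-5) on [2, ∞)
undo the shared t-power: sqrt(t) on [0, 3/2); t*log(t) on [3/2, 2); t**(-4) on [2, ∞)
decompose at 3/2, 2; ℳ[f](s) sums the 3 pieces' integrals
on [0, 3/2): add ∫ t**(3/2)·t^(s-1) dt
∫ t**2*log(t)·t^(s-1) over [3/2, 2)
∫ over [2, ∞) of t**(-3)·t^(s-1) joins the sum

on [0, 3/2): t**(3/2)
on [3/2, 2): t**2*log(t)
on [2, oo): t**(-3)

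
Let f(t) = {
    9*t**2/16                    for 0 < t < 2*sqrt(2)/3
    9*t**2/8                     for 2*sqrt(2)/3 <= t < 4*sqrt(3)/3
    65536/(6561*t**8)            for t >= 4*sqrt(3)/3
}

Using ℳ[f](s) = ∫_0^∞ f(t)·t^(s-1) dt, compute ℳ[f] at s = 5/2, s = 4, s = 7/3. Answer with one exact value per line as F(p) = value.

back out the common scale on t: t**2/4 on [0, sqrt(2)); t**2/2 on [sqrt(2), 2*sqrt(3)); 256/t**8 on [2*sqrt(3), ∞)
reversing the common scale on t: t**2 on [0, sqrt(2)/2); 2*t**2 on [sqrt(2)/2, sqrt(3)); t**(-8) on [sqrt(3), ∞)
strip the power substitution: t on [0, 1/2); 2*t on [1/2, 3); t**(-4) on [3, ∞)
along the cuts 2*sqrt(2)/3, 4*sqrt(3)/3, ℳ[f](s) splits into 3 integrals
on [0, 2*sqrt(2)/3): add ∫ 9*t**2/16·t^(s-1) dt
the [2*sqrt(2)/3, 4*sqrt(3)/3) slice contributes ∫ 9*t**2/8·t^(s-1) dt
on [4*sqrt(3)/3, ∞) integrate f = 65536/(6561*t**8) against the kernel

F(5/2) = -8*2**(3/4)*sqrt(3)/243 + 38080*3**(3/4)/8019
F(4) = 20752/729
F(7/3) = 4*sqrt(2)*3**(2/3)*(-459 + 33100*6**(1/6))/53703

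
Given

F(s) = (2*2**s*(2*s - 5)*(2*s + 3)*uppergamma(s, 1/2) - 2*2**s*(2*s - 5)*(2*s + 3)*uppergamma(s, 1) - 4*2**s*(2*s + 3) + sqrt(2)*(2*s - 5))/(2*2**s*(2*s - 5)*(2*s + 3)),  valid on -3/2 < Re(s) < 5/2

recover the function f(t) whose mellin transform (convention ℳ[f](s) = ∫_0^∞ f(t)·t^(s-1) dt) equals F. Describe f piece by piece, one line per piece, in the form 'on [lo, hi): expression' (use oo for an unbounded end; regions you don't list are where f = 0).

on [0, 1/2): t**(3/2)
on [1/2, 1): exp(-t)
on [1, oo): t**(-5/2)

the 3 pieces separated at 1/2, 1 each add one integral
segment 0 to 1/2 holds t**(3/2); add its integral
on [1/2, 1) integrate f = exp(-t) against the kernel
segment [1, ∞) carries t**(-5/2); integrate it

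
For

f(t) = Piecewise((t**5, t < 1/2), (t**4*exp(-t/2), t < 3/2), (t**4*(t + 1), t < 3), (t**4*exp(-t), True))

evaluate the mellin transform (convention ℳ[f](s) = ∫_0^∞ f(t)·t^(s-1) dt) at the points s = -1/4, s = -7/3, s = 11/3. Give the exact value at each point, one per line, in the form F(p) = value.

F(-1/4) = 2**(1/4)*(-6080*sqrt(2)*uppergamma(15/4, 3/4) - 747*3**(3/4) + 5 + 380*2**(3/4)*uppergamma(15/4, 3) + 9216*6**(3/4) + 6080*sqrt(2)*uppergamma(15/4, 1/4))/760
F(-7/3) = 2**(1/3)*(-279*3**(2/3) - 640*2**(1/3)*uppergamma(5/3, 3/4) + 15 + 160*2**(2/3)*uppergamma(5/3, 3) + 640*2**(1/3)*uppergamma(5/3, 1/4) + 828*6**(2/3))/320
F(11/3) = 2**(1/3)*(-39190528*2**(1/3)*uppergamma(23/3, 3/4) - 793881*3**(2/3) + 69 + 159563520*6**(2/3) + 153088*2**(2/3)*uppergamma(23/3, 3) + 39190528*2**(1/3)*uppergamma(23/3, 1/4))/306176

strip the power substitution: t**(5/2) on [0, 1/4); t**2*exp(-sqrt(t)/2) on [1/4, 9/4); t**2*(sqrt(t) + 1) on [9/4, 9); …
reversing the shared t-power: sqrt(t) on [0, 1/4); exp(-sqrt(t)/2) on [1/4, 9/4); sqrt(t) + 1 on [9/4, 9); …
remove the power substitution first: t on [0, 1/2); exp(-t/2) on [1/2, 3/2); t + 1 on [3/2, 3); …
slice at 1/2, 3/2, 3, transform all 4 pieces, and sum them
piece [0, 1/2): integrate t**5 against the kernel
on [1/2, 3/2) integrate f = t**4*exp(-t/2) against the kernel
on [3/2, 3) integrate f = t**4*(t + 1) against the kernel
between 3 and ∞ the integrand is t**4*exp(-t)·t^(s-1)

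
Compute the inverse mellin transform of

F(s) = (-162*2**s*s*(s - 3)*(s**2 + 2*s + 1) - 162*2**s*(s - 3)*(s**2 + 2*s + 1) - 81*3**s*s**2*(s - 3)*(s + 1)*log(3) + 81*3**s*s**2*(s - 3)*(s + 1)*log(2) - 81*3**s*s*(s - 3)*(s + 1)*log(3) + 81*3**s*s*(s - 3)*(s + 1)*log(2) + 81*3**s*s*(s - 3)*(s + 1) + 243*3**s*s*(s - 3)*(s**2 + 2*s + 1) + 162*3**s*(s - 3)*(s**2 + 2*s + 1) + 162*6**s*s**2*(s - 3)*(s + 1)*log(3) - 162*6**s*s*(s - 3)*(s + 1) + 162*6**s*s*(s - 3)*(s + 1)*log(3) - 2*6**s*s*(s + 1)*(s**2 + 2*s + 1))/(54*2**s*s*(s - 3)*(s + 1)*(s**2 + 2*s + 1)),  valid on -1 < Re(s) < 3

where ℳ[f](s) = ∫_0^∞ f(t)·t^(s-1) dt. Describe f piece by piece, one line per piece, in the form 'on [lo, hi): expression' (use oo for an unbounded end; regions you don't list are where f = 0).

on [0, 1): t
on [1, 3/2): t + 3
on [3/2, 3): t*log(t)
on [3, oo): t**(-3)

slice at 1, 3/2, 3, transform all 4 pieces, and sum them
on [0, 1): add ∫ t·t^(s-1) dt
∫ over [1, 3/2) of (t + 3)·t^(s-1) joins the sum
∫ t*log(t)·t^(s-1) over [3/2, 3)
over [3, ∞), the kernel integral of t**(-3) enters the sum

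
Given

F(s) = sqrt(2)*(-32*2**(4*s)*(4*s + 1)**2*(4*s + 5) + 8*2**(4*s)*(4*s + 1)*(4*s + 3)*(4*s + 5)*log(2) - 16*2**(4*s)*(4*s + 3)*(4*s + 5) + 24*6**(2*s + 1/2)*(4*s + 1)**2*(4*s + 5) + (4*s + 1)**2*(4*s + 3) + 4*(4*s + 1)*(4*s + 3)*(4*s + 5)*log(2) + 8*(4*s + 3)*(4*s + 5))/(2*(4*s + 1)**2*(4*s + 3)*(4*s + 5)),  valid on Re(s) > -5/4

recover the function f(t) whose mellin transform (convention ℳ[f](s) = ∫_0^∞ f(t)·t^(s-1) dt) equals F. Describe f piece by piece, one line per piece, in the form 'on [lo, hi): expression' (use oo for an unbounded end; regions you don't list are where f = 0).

on [0, 1): sqrt(2)*t**(5/4)/8
on [1, 16): sqrt(2)*t**(1/4)*log(sqrt(t)/2)/2
on [16, 36): sqrt(2)*t**(3/4)/2

peel off the power substitution: sqrt(2)*t**(5/2)/8 on [0, 1); sqrt(2)*sqrt(t)*log(t/2)/2 on [1, 4); sqrt(2)*t**(3/2)/2 on [4, 6)
the common scale on t comes off first: t**(5/2) on [0, 1/2); sqrt(t)*log(t) on [1/2, 2); 2*t**(3/2) on [2, 3)
reversing the shared t-power: t**2 on [0, 1/2); log(t) on [1/2, 2); 2*t on [2, 3)
breakpoints 1, 16: one integral from each of the 3 segments
∫ over [0, 1) of sqrt(2)*t**(5/4)/8·t^(s-1) joins the sum
on [1, 16) integrate f = sqrt(2)*t**(1/4)*log(sqrt(t)/2)/2 against the kernel
segment 16 to 36 holds sqrt(2)*t**(3/4)/2; add its integral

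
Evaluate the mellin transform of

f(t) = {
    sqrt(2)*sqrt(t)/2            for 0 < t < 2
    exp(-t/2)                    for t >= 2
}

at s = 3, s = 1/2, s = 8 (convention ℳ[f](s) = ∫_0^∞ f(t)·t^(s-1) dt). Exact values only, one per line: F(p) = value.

F(3) = 16/7 + 40*exp(-1)
F(1/2) = sqrt(2)*(sqrt(pi)*erfc(1) + 1)
F(8) = 512/17 + 3507200*exp(-1)

peel off the common scale on t: sqrt(t) on [0, 1); exp(-t) on [1, ∞)
summing 2 kernel integrals split by 2 yields ℳ[f](s)
the [0, 2) slice contributes ∫ sqrt(2)*sqrt(t)/2·t^(s-1) dt
on [2, ∞) integrate f = exp(-t/2) against the kernel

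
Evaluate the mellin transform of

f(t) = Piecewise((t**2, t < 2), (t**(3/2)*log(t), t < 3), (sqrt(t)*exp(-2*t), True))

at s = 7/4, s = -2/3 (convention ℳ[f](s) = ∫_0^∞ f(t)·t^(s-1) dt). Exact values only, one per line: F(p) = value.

F(7/4) = -432*3**(1/4)/169 - 32*2**(1/4)*log(2)/13 + 2**(3/4)*uppergamma(9/4, 6)/8 + 128*2**(1/4)/169 + 32*2**(3/4)/15 + 108*3**(1/4)*log(3)/13
F(-2/3) = -36*3**(5/6)/25 + 2**(1/6)*uppergamma(-1/6, 6) + log(3**(6*3**(5/6)/5)/2**(6*2**(5/6)/5)) + 3*2**(1/3)/2 + 36*2**(5/6)/25

strip the shared t-power: t**(3/2) on [0, 2); t*log(t) on [2, 3); exp(-2*t) on [3, ∞)
breakpoints 2, 3: one integral from each of the 3 segments
on [0, 2) integrate f = t**2 against the kernel
segment 2 to 3 holds t**(3/2)*log(t); add its integral
segment [3, ∞) carries sqrt(t)*exp(-2*t); integrate it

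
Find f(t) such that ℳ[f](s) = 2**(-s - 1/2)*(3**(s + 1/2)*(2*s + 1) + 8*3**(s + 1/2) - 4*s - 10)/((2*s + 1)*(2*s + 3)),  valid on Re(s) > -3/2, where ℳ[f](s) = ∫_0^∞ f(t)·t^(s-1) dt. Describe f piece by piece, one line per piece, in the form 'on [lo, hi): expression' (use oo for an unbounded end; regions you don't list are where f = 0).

undo the shared t-power: t on [0, 1/2); 2 - t on [1/2, 3/2)
treat the 2 regions marked off by 1/2 separately and sum
between 0 and 1/2 the integrand is t**(3/2)·t^(s-1)
segment [1/2, 3/2) carries sqrt(t)*(2 - t); integrate it

on [0, 1/2): t**(3/2)
on [1/2, 3/2): sqrt(t)*(2 - t)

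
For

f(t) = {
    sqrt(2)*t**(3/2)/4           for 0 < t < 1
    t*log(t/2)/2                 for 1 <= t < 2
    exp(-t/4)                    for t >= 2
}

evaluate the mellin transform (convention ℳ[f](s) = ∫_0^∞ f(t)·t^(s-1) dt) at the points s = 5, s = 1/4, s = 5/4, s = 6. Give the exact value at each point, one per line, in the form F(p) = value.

peel off the common scale on t: t**(3/2) on [0, 1/2); t*log(t) on [1/2, 1); exp(-t/2) on [1, ∞)
f breaks at 1, 2 into 3 integrals to sum
∫ sqrt(2)*t**(3/2)/4·t^(s-1) over [0, 1)
on [1, 2): add ∫ t*log(t/2)/2·t^(s-1) dt
∫ over [2, ∞) of exp(-t/4)·t^(s-1) joins the sum

F(5) = -7/8 + sqrt(2)/26 + log(2)/12 + 40512*exp(-1/2)
F(1/4) = -16*2**(1/4)/25 + sqrt(2)/7 + 2*log(2)/5 + 8/25 + sqrt(2)*uppergamma(1/4, 1/2)
F(5/4) = -32*2**(1/4)/81 + 8/81 + sqrt(2)/11 + 2*log(2)/9 + 4*sqrt(2)*uppergamma(5/4, 1/2)
F(6) = -127/98 + sqrt(2)/30 + log(2)/14 + 810368*exp(-1/2)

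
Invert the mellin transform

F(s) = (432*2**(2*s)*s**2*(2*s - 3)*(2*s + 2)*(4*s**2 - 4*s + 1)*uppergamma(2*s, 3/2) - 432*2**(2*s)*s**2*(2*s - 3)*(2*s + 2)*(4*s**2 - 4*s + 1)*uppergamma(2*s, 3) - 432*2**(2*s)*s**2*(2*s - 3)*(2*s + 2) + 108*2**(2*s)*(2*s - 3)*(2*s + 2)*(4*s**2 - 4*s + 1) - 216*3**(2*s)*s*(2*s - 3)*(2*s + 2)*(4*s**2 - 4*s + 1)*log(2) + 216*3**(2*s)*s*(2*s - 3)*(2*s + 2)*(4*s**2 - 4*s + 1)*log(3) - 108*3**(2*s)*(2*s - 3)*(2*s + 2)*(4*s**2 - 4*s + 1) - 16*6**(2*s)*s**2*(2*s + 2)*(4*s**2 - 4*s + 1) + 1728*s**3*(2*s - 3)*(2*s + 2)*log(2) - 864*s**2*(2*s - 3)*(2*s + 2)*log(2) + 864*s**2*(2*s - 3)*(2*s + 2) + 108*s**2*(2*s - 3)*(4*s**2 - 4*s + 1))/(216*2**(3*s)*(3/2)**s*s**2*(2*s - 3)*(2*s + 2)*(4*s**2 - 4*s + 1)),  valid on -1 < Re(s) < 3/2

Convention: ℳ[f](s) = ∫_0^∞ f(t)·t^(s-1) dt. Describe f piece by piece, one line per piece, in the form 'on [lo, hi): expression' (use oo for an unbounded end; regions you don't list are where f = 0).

peel off the common scale on t: 3*t/2 on [0, 1/6); sqrt(6)*log(sqrt(6)*sqrt(t)/2)/(3*sqrt(t)) on [1/6, 2/3); log(sqrt(6)*sqrt(t)/2) on [2/3, 3/2); …
reversing the common scale on t: t on [0, 1/4); log(sqrt(t))/sqrt(t) on [1/4, 1); log(sqrt(t)) on [1, 9/4); …
remove the power substitution first: t**2 on [0, 1/2); log(t)/t on [1/2, 1); log(t) on [1, 3/2); …
f breaks at 1/12, 1/3, 3/4, 3 into 5 integrals to sum
∫ 3*t·t^(s-1) over [0, 1/12)
piece [1/12, 1/3): integrate sqrt(3)*log(sqrt(3)*sqrt(t))/(3*sqrt(t)) against the kernel
on [1/3, 3/4): add ∫ log(sqrt(3)*sqrt(t))·t^(s-1) dt
piece [3/4, 3): integrate exp(-sqrt(3)*sqrt(t)) against the kernel
on [3, ∞): add ∫ sqrt(3)/(9*t**(3/2))·t^(s-1) dt

on [0, 1/12): 3*t
on [1/12, 1/3): sqrt(3)*log(sqrt(3)*sqrt(t))/(3*sqrt(t))
on [1/3, 3/4): log(sqrt(3)*sqrt(t))
on [3/4, 3): exp(-sqrt(3)*sqrt(t))
on [3, oo): sqrt(3)/(9*t**(3/2))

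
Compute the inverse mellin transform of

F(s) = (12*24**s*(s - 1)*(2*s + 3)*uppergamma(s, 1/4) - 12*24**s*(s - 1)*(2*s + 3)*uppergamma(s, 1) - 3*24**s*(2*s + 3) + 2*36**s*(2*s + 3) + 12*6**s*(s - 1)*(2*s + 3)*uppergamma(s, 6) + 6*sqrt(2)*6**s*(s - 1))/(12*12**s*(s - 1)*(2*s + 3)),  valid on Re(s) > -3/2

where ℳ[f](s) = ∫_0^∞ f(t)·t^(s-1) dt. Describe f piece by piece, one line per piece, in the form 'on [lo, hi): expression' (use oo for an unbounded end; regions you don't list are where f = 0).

on [0, 1/2): t**(3/2)
on [1/2, 2): exp(-t/2)
on [2, 3): 1/(2*t)
on [3, oo): exp(-2*t)

the 4 pieces separated at 1/2, 2, 3 each add one integral
on [0, 1/2) integrate f = t**(3/2) against the kernel
the [1/2, 2) slice contributes ∫ exp(-t/2)·t^(s-1) dt
the [2, 3) slice contributes ∫ 1/(2*t)·t^(s-1) dt
for t in [3, ∞): the term is ∫ exp(-2*t)·t^(s-1)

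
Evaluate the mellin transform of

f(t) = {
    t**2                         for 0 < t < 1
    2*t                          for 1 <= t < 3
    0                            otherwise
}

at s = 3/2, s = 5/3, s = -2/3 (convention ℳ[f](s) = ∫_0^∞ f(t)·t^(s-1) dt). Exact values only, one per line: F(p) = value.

F(3/2) = -18/35 + 36*sqrt(3)/5
F(5/3) = -21/44 + 27*3**(2/3)/4
F(-2/3) = -21/4 + 6*3**(1/3)

peel off the shared t-power: t**(3/2) on [0, 1); 2*sqrt(t) on [1, 3)
the 2 pieces separated at 1 each add one integral
on [0, 1) integrate f = t**2 against the kernel
the [1, 3) slice contributes ∫ 2*t·t^(s-1) dt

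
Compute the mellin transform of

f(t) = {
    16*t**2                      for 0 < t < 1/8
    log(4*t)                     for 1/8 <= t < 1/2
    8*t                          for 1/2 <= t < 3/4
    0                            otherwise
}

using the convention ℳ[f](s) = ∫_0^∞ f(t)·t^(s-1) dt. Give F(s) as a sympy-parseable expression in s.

(-16*2**(2*s)*s**2*(s + 2) + 4*2**(2*s)*s*(s + 1)*(s + 2)*log(2) - 4*2**(2*s)*(s + 1)*(s + 2) + 24*6**s*s**2*(s + 2) + s**2*(s + 1) + 4*s*(s + 1)*(s + 2)*log(2) + 4*(s + 1)*(s + 2))/(4*2**(3*s)*s**2*(s + 1)*(s + 2))
  Re(s) > -2

invert the common scale on t to get 4*t**2 on [0, 1/4); log(2*t) on [1/4, 1); 4*t on [1, 3/2)
undo the common scale on t: t**2 on [0, 1/2); log(t) on [1/2, 2); 2*t on [2, 3)
treat the 3 regions marked off by 1/8, 1/2 separately and sum
on [0, 1/8): add ∫ 16*t**2·t^(s-1) dt
the [1/8, 1/2) slice contributes ∫ log(4*t)·t^(s-1) dt
segment [1/2, 3/4) carries 8*t; integrate it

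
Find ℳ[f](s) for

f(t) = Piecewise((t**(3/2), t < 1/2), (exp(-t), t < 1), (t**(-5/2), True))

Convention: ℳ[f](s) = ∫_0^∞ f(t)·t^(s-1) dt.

cuts at 1/2, 1: linearity sums the 3 kernel integrals
on [0, 1/2) integrate f = t**(3/2) against the kernel
between 1/2 and 1 the integrand is exp(-t)·t^(s-1)
between 1 and ∞ the integrand is t**(-5/2)·t^(s-1)

(2*2**s*(2*s - 5)*(2*s + 3)*uppergamma(s, 1/2) - 2*2**s*(2*s - 5)*(2*s + 3)*uppergamma(s, 1) - 4*2**s*(2*s + 3) + sqrt(2)*(2*s - 5))/(2*2**s*(2*s - 5)*(2*s + 3))
  -3/2 < Re(s) < 5/2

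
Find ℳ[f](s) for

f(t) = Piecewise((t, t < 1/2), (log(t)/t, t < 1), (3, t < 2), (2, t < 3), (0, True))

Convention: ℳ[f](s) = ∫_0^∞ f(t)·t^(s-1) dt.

cuts at 1/2, 1, 2: linearity sums the 4 kernel integrals
piece [0, 1/2): integrate t against the kernel
∫ log(t)/t·t^(s-1) over [1/2, 1)
between 1 and 2 the integrand is 3·t^(s-1)
∫ 2·t^(s-1) over [2, 3)

(2*2**(2*s)*(s + 1)*(s**2 - 2*s + 1) - 2*2**s*s*(s + 1) - 6*2**s*(s + 1)*(s**2 - 2*s + 1) + 4*6**s*(s + 1)*(s**2 - 2*s + 1) + 4*s**2*(s + 1)*log(2) - 4*s*(s + 1)*log(2) + 4*s*(s + 1) + s*(s**2 - 2*s + 1))/(2*2**s*s*(s + 1)*(s**2 - 2*s + 1))
  Re(s) > -1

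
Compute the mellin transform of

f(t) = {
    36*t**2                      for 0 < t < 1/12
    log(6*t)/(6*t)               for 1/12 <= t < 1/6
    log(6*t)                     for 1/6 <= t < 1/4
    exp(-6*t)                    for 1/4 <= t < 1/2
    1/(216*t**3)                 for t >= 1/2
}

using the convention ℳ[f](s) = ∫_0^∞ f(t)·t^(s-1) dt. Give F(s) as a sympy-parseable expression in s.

(108*2**s*s**2*(s - 3)*(s + 2)*(s**2 - 2*s + 1)*uppergamma(s, 3/2) - 108*2**s*s**2*(s - 3)*(s + 2)*(s**2 - 2*s + 1)*uppergamma(s, 3) - 108*2**s*s**2*(s - 3)*(s + 2) + 108*2**s*(s - 3)*(s + 2)*(s**2 - 2*s + 1) - 108*3**s*s*(s - 3)*(s + 2)*(s**2 - 2*s + 1)*log(2) + 108*3**s*s*(s - 3)*(s + 2)*(s**2 - 2*s + 1)*log(3) - 108*3**s*(s - 3)*(s + 2)*(s**2 - 2*s + 1) - 4*6**s*s**2*(s + 2)*(s**2 - 2*s + 1) + 216*s**3*(s - 3)*(s + 2)*log(2) - 216*s**2*(s - 3)*(s + 2)*log(2) + 216*s**2*(s - 3)*(s + 2) + 27*s**2*(s - 3)*(s**2 - 2*s + 1))/(108*2**(2*s)*3**s*s**2*(s - 3)*(s + 2)*(s**2 - 2*s + 1))
  -2 < Re(s) < 3

undo the common scale on t: 4*t**2 on [0, 1/4); log(2*t)/(2*t) on [1/4, 1/2); log(2*t) on [1/2, 3/4); …
peel off the common scale on t: t**2 on [0, 1/2); log(t)/t on [1/2, 1); log(t) on [1, 3/2); …
treat the 5 regions marked off by 1/12, 1/6, 1/4, 1/2 separately and sum
on [0, 1/12): add ∫ 36*t**2·t^(s-1) dt
on [1/12, 1/6): add ∫ log(6*t)/(6*t)·t^(s-1) dt
segment [1/6, 1/4) carries log(6*t); integrate it
piece [1/4, 1/2): integrate exp(-6*t) against the kernel
between 1/2 and ∞ the integrand is 1/(216*t**3)·t^(s-1)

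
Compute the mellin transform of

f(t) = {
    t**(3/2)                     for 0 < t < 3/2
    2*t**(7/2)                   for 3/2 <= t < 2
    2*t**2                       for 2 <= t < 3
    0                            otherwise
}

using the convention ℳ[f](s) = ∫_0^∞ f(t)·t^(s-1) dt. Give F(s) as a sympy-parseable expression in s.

2*(-2**(s + 2)*(2*s + 3)*(2*s + 7) + 2*2**(s + 7/2)*(s + 2)*(2*s + 3) + 3**(s + 2)*(2*s + 3)*(2*s + 7) + (3/2)**(s + 3/2)*(s + 2)*(2*s + 7) - 2*(3/2)**(s + 7/2)*(s + 2)*(2*s + 3))/((s + 2)*(2*s + 3)*(2*s + 7))
  Re(s) > -3/2

cuts at 3/2, 2: linearity sums the 3 kernel integrals
between 0 and 3/2 the integrand is t**(3/2)·t^(s-1)
piece [3/2, 2): integrate 2*t**(7/2) against the kernel
piece [2, 3): integrate 2*t**2 against the kernel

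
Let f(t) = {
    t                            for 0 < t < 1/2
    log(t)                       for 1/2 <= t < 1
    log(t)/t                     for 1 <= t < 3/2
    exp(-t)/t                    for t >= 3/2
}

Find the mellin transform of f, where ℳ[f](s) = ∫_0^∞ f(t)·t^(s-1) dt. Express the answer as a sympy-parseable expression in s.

strip the shared t-power: t**2 on [0, 1/2); t*log(t) on [1/2, 1); log(t) on [1, 3/2); …
split f at 1/2, 1, 3/2: ℳ[f](s) collects 4 kernel integrals
between 0 and 1/2 the integrand is t·t^(s-1)
∫ log(t)·t^(s-1) over [1/2, 1)
the [1, 3/2) slice contributes ∫ log(t)/t·t^(s-1) dt
on [3/2, ∞): add ∫ exp(-t)/t·t^(s-1) dt

(6*2**s*(s - 1)**2*(s + 1)*(2*s + (s - 1)**2 - 1)*uppergamma(s - 1, 3/2) - 6*2**s*(s - 1)**2*(s + 1) + 6*2**s*(s + 1)*(2*s + (s - 1)**2 - 1) + 3**s*(s - 1)*(s + 1)*(-4*log(2) + 4*log(3))*(2*s + (s - 1)**2 - 1) - 4*3**s*(s + 1)*(2*s + (s - 1)**2 - 1) + 6*(s - 1)**3*(s + 1)*log(2) + 6*(s - 1)**2*(s + 1)*log(2) + 6*(s - 1)**2*(s + 1) + 3*(s - 1)**2*(2*s + (s - 1)**2 - 1))/(6*2**s*(s - 1)**2*(s + 1)*(2*s + (s - 1)**2 - 1))
  Re(s) > -1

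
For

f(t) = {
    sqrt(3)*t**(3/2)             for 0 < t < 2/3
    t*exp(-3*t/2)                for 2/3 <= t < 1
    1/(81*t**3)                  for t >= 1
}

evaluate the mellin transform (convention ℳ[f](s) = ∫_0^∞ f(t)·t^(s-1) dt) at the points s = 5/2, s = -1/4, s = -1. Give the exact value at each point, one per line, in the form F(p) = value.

back out the shared t-power: sqrt(3)*sqrt(t) on [0, 2/3); exp(-3*t/2) on [2/3, 1); 1/(81*t**4) on [1, ∞)
remove the common scale on t first: sqrt(t) on [0, 2); exp(-t/2) on [2, 3); t**(-4) on [3, ∞)
integrate the 3 segments split at 2/3, 1, then add the results
[0, 2/3) adds the kernel integral of sqrt(3)*t**(3/2)
between 2/3 and 1 the integrand is t*exp(-3*t/2)·t^(s-1)
[1, ∞) adds the kernel integral of 1/(81*t**3)

F(5/2) = -26*exp(-3/2)/9 - 5*sqrt(6)*sqrt(pi)*erfc(sqrt(6)/2)/27 + 2/81 + 4*sqrt(3)/81 + 5*sqrt(6)*sqrt(pi)*erfc(1)/27 + 58*sqrt(6)*exp(-1)/81
F(-1/4) = 3**(1/4)*(-5265*2**(3/4)*uppergamma(3/4, 3/2) + 20*3**(3/4) + 5265*2**(3/4)*uppergamma(3/4, 1) + 8424*2**(1/4))/15795
F(-1) = Ei(-3/2) + 1/324 - Ei(-1) + 2*sqrt(2)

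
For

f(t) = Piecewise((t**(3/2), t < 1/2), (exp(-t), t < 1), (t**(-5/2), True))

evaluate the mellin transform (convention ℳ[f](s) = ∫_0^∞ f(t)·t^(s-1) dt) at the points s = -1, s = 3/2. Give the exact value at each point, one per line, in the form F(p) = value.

F(-1) = -expint(2, 1) + 2/7 + 2*expint(2, 1/2) + sqrt(2)
F(3/2) = -exp(-1) - sqrt(pi)*erfc(1)/2 + sqrt(pi)*erfc(sqrt(2)/2)/2 + sqrt(2)*exp(-1/2)/2 + 25/24

the 3 pieces separated at 1/2, 1 each add one integral
on [0, 1/2): add ∫ t**(3/2)·t^(s-1) dt
over [1/2, 1), the kernel integral of exp(-t) enters the sum
for t in [1, ∞): the term is ∫ t**(-5/2)·t^(s-1)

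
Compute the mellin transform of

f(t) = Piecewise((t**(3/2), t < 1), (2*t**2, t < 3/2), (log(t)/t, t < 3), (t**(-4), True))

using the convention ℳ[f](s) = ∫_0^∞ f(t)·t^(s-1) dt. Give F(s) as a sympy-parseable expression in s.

cuts at 1, 3/2, 3: linearity sums the 4 kernel integrals
piece [0, 1): integrate t**(3/2) against the kernel
over [1, 3/2), the kernel integral of 2*t**2 enters the sum
segment [3/2, 3) carries log(t)/t; integrate it
for t in [3, ∞): the term is ∫ t**(-4)·t^(s-1)

(324*2**s*(s - 4)*(s + 2)*(s**2 - 2*s + 1) - 324*2**s*(s - 4)*(2*s + 3)*(s**2 - 2*s + 1) - 108*3**s*s*(s - 4)*(s + 2)*(2*s + 3)*log(3) + 108*3**s*s*(s - 4)*(s + 2)*(2*s + 3)*log(2) - 108*3**s*(s - 4)*(s + 2)*(2*s + 3)*log(2) + 108*3**s*(s - 4)*(s + 2)*(2*s + 3) + 108*3**s*(s - 4)*(s + 2)*(2*s + 3)*log(3) + 729*3**s*(s - 4)*(2*s + 3)*(s**2 - 2*s + 1) + 54*6**s*s*(s - 4)*(s + 2)*(2*s + 3)*log(3) - 54*6**s*(s - 4)*(s + 2)*(2*s + 3)*log(3) - 54*6**s*(s - 4)*(s + 2)*(2*s + 3) - 2*6**s*(s + 2)*(2*s + 3)*(s**2 - 2*s + 1))/(162*2**s*(s - 4)*(s + 2)*(2*s + 3)*(s**2 - 2*s + 1))
  -3/2 < Re(s) < 4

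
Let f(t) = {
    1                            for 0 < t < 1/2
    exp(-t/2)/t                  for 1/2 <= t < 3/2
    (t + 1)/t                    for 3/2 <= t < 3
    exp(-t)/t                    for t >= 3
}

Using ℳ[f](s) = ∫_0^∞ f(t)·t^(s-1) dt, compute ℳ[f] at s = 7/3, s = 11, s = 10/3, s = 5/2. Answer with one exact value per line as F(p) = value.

undo the shared t-power: t on [0, 1/2); exp(-t/2) on [1/2, 3/2); t + 1 on [3/2, 3); …
decompose at 1/2, 3/2, 3; ℳ[f](s) sums the 4 pieces' integrals
[0, 1/2) adds the kernel integral of 1
on [1/2, 3/2): add ∫ exp(-t/2)/t·t^(s-1) dt
the [3/2, 3) slice contributes ∫ (t + 1)/t·t^(s-1) dt
∫ exp(-t)/t·t^(s-1) over [3, ∞)

F(7/3) = 2**(2/3)*(-117*3**(1/3) - 112*2**(2/3)*uppergamma(4/3, 3/4) + 56*2**(1/3)*uppergamma(4/3, 3) + 6 + 112*2**(2/3)*uppergamma(4/3, 1/4) + 342*6**(1/3))/112
F(11) = -201383466759*exp(-3/4)/256 + 2477577947/112640 + 7280604*exp(-3) + 122145247909*exp(-1/4)/256
F(10/3) = 2**(2/3)*(-2240*2**(2/3)*uppergamma(7/3, 3/4) - 1107*3**(1/3) + 21 + 560*2**(1/3)*uppergamma(7/3, 3) + 2240*2**(2/3)*uppergamma(7/3, 1/4) + 6696*6**(1/3))/1120
F(5/2) = -19*sqrt(6)/20 - sqrt(6)*exp(-3/4) - sqrt(2)*sqrt(pi)*erfc(sqrt(3)/2) + sqrt(pi)*erfc(sqrt(3))/2 + sqrt(2)/20 + sqrt(3)*exp(-3) + sqrt(2)*exp(-1/4) + sqrt(2)*sqrt(pi)*erfc(1/2) + 28*sqrt(3)/5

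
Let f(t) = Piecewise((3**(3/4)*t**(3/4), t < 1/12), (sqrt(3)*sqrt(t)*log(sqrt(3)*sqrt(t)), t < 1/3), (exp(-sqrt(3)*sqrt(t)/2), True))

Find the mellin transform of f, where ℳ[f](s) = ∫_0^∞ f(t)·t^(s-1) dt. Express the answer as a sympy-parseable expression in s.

(2*2**(4*s)*(4*s + 3)*(4*s**2 + 4*s + 1)*uppergamma(2*s, 1/2) - 2*2**(2*s)*(4*s + 3) + s*(4*s + 3)*log(4) + 4*s + (4*s + 3)*log(2) + sqrt(2)*(4*s**2 + 4*s + 1) + 3)/(12**s*(4*s + 3)*(4*s**2 + 4*s + 1))
  Re(s) > -3/4

reversing the common scale on t: t**(3/4) on [0, 1/4); sqrt(t)*log(sqrt(t)) on [1/4, 1); exp(-sqrt(t)/2) on [1, ∞)
invert the power substitution to get t**(3/2) on [0, 1/2); t*log(t) on [1/2, 1); exp(-t/2) on [1, ∞)
the 3 pieces separated at 1/12, 1/3 each add one integral
between 0 and 1/12 the integrand is 3**(3/4)*t**(3/4)·t^(s-1)
segment [1/12, 1/3) carries sqrt(3)*sqrt(t)*log(sqrt(3)*sqrt(t)); integrate it
piece [1/3, ∞): integrate exp(-sqrt(3)*sqrt(t)/2) against the kernel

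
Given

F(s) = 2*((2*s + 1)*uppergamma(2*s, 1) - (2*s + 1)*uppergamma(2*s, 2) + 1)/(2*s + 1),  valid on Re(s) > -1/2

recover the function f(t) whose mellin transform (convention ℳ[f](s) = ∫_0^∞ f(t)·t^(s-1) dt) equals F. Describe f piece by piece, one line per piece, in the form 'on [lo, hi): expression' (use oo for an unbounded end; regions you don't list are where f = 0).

peel off the power substitution: t on [0, 1); exp(-t) on [1, 2)
decompose at 1; ℳ[f](s) sums the 2 pieces' integrals
piece [0, 1): integrate sqrt(t) against the kernel
between 1 and 4 the integrand is exp(-sqrt(t))·t^(s-1)

on [0, 1): sqrt(t)
on [1, 4): exp(-sqrt(t))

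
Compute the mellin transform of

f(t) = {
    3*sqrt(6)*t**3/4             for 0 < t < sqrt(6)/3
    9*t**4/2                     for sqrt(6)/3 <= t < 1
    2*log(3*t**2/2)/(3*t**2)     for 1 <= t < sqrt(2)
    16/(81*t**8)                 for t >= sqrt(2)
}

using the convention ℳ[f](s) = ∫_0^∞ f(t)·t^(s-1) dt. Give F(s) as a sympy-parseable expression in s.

back out the power substitution: 3*sqrt(6)*t**(3/2)/4 on [0, 2/3); 9*t**2/2 on [2/3, 1); 2*log(3*t/2)/(3*t) on [1, 2); …
remove the common scale on t first: t**(3/2) on [0, 1); 2*t**2 on [1, 3/2); log(t)/t on [3/2, 3); …
along the cuts sqrt(6)/3, 1, sqrt(2), ℳ[f](s) splits into 4 integrals
[0, sqrt(6)/3) adds the kernel integral of 3*sqrt(6)*t**3/4
piece [sqrt(6)/3, 1): integrate 9*t**4/2 against the kernel
segment 1 to sqrt(2) holds 2*log(3*t**2/2)/(3*t**2); add its integral
for t in [sqrt(2), ∞): the term is ∫ 16/(81*t**8)·t^(s-1)

(324*2**(s/2)*(s/2 - 4)*(s/2 + 2)*(s**2/4 - s + 1) - 324*2**(s/2)*(s/2 - 4)*(s + 3)*(s**2/4 - s + 1) - 54*3**(s/2)*s*(s/2 - 4)*(s/2 + 2)*(s + 3)*log(3) + 54*3**(s/2)*s*(s/2 - 4)*(s/2 + 2)*(s + 3)*log(2) - 108*3**(s/2)*(s/2 - 4)*(s/2 + 2)*(s + 3)*log(2) + 108*3**(s/2)*(s/2 - 4)*(s/2 + 2)*(s + 3) + 108*3**(s/2)*(s/2 - 4)*(s/2 + 2)*(s + 3)*log(3) + 729*3**(s/2)*(s/2 - 4)*(s + 3)*(s**2/4 - s + 1) + 27*6**(s/2)*s*(s/2 - 4)*(s/2 + 2)*(s + 3)*log(3) - 54*6**(s/2)*(s/2 - 4)*(s/2 + 2)*(s + 3)*log(3) - 54*6**(s/2)*(s/2 - 4)*(s/2 + 2)*(s + 3) - 2*6**(s/2)*(s/2 + 2)*(s + 3)*(s**2/4 - s + 1))/(324*3**(s/2)*(s/2 - 4)*(s/2 + 2)*(s + 3)*(s**2/4 - s + 1))
  -3 < Re(s) < 8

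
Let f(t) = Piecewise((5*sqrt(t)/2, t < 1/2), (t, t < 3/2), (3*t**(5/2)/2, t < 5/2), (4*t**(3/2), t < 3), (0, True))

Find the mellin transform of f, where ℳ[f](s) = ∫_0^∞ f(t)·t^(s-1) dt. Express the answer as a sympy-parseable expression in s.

the 4 pieces separated at 1/2, 3/2, 5/2 each add one integral
piece [0, 1/2): integrate 5*sqrt(t)/2 against the kernel
on [1/2, 3/2): add ∫ t·t^(s-1) dt
for t in [3/2, 5/2): the term is ∫ 3*t**(5/2)/2·t^(s-1)
over [5/2, 3), the kernel integral of 4*t**(3/2) enters the sum

(-2**(-s - 1)*(2*s + 1)*(2*s + 3)*(2*s + 5) + 5*2**(-s - 1/2)*(s + 1)*(2*s + 3)*(2*s + 5) + 8*3**(s + 3/2)*(s + 1)*(2*s + 1)*(2*s + 5) + (3/2)**(s + 1)*(2*s + 1)*(2*s + 3)*(2*s + 5) - 3*(3/2)**(s + 5/2)*(s + 1)*(2*s + 1)*(2*s + 3) - 8*(5/2)**(s + 3/2)*(s + 1)*(2*s + 1)*(2*s + 5) + 3*(5/2)**(s + 5/2)*(s + 1)*(2*s + 1)*(2*s + 3))/((s + 1)*(2*s + 1)*(2*s + 3)*(2*s + 5))
  Re(s) > -1/2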